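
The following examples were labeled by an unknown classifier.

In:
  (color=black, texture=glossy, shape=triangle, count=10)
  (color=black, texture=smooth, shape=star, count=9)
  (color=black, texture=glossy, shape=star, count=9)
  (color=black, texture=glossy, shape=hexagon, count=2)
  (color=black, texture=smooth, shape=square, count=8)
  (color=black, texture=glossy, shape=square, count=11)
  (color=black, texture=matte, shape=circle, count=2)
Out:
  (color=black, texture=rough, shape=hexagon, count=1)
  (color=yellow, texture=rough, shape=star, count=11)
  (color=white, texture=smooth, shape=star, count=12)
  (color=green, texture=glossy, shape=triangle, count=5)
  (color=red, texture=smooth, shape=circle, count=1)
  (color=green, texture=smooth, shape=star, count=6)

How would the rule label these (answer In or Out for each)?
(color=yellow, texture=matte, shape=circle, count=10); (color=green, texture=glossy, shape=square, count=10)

Out, Out

All 'In' examples share one property — color is black AND count ≥ 2 — and every 'Out' example lacks it.
(color=yellow, texture=matte, shape=circle, count=10) → color is yellow, count = 10 → Out. (color=green, texture=glossy, shape=square, count=10) → color is green, count = 10 → Out.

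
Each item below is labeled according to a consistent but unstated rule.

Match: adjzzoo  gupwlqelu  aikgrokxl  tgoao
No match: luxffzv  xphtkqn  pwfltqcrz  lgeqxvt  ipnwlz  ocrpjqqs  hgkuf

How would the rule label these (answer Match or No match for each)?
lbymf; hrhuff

Rule: has ≥ 2 vowels. This holds for each 'Match' example and fails for each 'No match' one.

No match, No match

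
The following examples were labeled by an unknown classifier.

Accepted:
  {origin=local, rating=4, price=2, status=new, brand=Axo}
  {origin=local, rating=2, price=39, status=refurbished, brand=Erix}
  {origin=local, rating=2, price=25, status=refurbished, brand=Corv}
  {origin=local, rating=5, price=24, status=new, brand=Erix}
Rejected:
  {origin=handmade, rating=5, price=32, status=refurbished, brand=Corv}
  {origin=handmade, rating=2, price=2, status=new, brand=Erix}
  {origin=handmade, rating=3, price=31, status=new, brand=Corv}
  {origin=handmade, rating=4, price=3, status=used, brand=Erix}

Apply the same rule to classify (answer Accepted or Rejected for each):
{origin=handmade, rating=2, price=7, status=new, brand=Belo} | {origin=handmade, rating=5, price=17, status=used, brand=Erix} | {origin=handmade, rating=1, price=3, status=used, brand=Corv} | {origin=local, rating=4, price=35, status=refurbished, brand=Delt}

The common property of the 'Accepted' items is: origin is local. No 'Rejected' item has it.

Rejected, Rejected, Rejected, Accepted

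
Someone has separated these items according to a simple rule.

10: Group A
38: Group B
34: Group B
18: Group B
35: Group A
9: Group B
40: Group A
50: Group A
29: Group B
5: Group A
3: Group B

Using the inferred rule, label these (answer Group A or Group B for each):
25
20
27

Group A, Group A, Group B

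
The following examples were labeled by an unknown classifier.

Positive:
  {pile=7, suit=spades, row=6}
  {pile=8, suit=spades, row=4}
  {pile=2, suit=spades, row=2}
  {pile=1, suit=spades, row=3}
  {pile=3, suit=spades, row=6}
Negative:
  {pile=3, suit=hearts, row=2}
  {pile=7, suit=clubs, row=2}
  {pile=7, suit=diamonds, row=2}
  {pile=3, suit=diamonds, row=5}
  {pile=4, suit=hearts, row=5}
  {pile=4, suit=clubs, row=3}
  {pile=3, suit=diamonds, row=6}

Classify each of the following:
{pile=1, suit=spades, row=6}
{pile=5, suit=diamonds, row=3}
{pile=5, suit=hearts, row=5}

Positive, Negative, Negative

'Positive' ⟺ suit is spades.
Positive: {pile=1, suit=spades, row=6}, since suit is spades. Negative: {pile=5, suit=diamonds, row=3}, since suit is diamonds. Negative: {pile=5, suit=hearts, row=5}, since suit is hearts.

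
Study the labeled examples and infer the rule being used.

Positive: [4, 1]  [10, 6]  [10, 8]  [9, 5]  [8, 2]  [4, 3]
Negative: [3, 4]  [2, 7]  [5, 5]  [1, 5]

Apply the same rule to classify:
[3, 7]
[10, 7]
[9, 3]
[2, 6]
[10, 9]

'Positive' ⟺ first > second.
[3, 7] — 3 < 7, hence Negative.
[10, 7] — 10 > 7, hence Positive.
[9, 3] — 9 > 3, hence Positive.
[2, 6] — 2 < 6, hence Negative.
[10, 9] — 10 > 9, hence Positive.

Negative, Positive, Positive, Negative, Positive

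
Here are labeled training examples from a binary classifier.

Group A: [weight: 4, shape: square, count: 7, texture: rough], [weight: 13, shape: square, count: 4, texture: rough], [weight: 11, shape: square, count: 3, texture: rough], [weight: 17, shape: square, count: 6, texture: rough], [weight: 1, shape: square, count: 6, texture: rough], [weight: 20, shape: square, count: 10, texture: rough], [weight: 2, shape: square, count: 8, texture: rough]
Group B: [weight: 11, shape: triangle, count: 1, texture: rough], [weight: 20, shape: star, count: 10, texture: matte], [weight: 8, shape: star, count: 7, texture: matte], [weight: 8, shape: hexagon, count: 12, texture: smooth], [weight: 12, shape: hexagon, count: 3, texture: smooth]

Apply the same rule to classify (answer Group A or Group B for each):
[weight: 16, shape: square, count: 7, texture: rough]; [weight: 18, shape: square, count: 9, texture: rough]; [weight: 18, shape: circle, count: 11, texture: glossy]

Comparing the two groups points to one rule — shape is square.
Group A: [weight: 16, shape: square, count: 7, texture: rough], since shape is square.
Group A: [weight: 18, shape: square, count: 9, texture: rough], since shape is square.
Group B: [weight: 18, shape: circle, count: 11, texture: glossy], since shape is circle.

Group A, Group A, Group B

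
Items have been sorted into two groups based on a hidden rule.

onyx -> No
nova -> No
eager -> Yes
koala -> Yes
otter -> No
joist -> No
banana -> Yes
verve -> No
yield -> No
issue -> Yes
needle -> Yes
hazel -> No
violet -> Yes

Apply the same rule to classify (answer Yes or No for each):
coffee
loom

Yes, No

The common property of the 'Yes' items is: has ≥ 3 vowels. No 'No' item has it.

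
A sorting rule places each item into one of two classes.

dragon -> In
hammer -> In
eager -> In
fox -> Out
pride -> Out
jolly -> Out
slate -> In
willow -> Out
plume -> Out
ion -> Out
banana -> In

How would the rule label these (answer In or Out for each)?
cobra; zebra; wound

Comparing the two groups points to one rule — contains 'a'.
cobra: has 'a' — satisfies this, so In.
zebra: has 'a' — satisfies this, so In.
wound: no 'a' — does not pass, so Out.

In, In, Out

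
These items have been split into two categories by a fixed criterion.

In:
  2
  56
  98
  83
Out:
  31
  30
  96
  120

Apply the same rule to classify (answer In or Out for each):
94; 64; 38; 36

The classifier is using: ≡ 2 (mod 3).
94: 94 mod 3 = 1 — fails the rule, so Out.
64: 64 mod 3 = 1 — fails the rule, so Out.
38: 38 mod 3 = 2 — passes, so In.
36: 36 mod 3 = 0 — fails the rule, so Out.

Out, Out, In, Out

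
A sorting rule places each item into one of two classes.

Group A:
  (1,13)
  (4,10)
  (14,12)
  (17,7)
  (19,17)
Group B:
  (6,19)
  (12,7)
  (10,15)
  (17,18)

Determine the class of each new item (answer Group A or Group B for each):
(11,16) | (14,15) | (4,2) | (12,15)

Group B, Group B, Group A, Group B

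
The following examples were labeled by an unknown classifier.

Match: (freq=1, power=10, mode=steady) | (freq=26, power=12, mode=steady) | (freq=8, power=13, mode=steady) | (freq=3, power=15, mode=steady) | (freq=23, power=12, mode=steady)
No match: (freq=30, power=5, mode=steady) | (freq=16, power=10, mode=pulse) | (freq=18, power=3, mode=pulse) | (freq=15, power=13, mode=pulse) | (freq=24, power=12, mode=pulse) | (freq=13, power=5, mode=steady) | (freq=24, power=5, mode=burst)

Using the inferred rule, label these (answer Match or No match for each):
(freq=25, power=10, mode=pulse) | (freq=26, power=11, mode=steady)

No match, Match

All 'Match' examples share one property — mode is steady AND power ≥ 10 — and every 'No match' example lacks it.
(freq=25, power=10, mode=pulse): No match (mode is pulse, power = 10).
(freq=26, power=11, mode=steady): Match (mode is steady, power = 11).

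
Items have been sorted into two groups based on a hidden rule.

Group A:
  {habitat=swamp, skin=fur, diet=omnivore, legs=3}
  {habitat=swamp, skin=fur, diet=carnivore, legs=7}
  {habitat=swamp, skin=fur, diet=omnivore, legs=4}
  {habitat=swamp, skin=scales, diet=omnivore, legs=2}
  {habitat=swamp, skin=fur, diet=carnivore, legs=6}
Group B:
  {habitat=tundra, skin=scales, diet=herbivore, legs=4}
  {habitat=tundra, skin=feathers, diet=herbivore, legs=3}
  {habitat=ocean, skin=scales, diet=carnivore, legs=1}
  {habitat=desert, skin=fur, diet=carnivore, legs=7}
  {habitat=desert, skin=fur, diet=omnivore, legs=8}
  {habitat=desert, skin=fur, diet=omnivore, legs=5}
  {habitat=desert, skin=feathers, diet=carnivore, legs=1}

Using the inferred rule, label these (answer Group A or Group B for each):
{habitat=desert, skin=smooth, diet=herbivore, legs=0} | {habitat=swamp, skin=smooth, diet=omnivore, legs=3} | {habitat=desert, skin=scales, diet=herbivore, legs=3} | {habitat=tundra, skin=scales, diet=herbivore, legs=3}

Group B, Group A, Group B, Group B

Every 'Group A' example satisfies: habitat is swamp. None of the 'Group B' examples do.
{habitat=desert, skin=smooth, diet=herbivore, legs=0}: Group B (habitat is desert).
{habitat=swamp, skin=smooth, diet=omnivore, legs=3}: Group A (habitat is swamp).
{habitat=desert, skin=scales, diet=herbivore, legs=3}: Group B (habitat is desert).
{habitat=tundra, skin=scales, diet=herbivore, legs=3}: Group B (habitat is tundra).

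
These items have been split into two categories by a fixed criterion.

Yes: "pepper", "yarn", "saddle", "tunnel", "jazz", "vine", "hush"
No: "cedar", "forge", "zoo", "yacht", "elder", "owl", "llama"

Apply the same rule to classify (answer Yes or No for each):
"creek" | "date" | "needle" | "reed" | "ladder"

'Yes' ⟺ even length.

No, Yes, Yes, Yes, Yes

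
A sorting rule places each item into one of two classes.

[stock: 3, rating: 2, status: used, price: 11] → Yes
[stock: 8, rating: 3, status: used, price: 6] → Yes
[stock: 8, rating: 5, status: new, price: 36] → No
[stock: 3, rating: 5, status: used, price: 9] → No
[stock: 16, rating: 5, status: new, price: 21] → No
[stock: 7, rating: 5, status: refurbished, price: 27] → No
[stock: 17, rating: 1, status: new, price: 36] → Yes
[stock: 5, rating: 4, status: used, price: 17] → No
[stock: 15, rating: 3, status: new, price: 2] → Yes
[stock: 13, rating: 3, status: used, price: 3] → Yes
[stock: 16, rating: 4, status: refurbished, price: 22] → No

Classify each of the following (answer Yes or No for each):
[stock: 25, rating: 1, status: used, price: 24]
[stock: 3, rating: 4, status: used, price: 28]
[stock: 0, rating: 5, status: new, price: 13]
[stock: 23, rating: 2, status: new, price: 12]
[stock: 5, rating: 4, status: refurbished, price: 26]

A rule that fits every label: rating ≤ 3 — true of each 'Yes' example, false of each 'No' one.
[stock: 25, rating: 1, status: used, price: 24]: Yes (rating = 1).
[stock: 3, rating: 4, status: used, price: 28]: No (rating = 4).
[stock: 0, rating: 5, status: new, price: 13]: No (rating = 5).
[stock: 23, rating: 2, status: new, price: 12]: Yes (rating = 2).
[stock: 5, rating: 4, status: refurbished, price: 26]: No (rating = 4).

Yes, No, No, Yes, No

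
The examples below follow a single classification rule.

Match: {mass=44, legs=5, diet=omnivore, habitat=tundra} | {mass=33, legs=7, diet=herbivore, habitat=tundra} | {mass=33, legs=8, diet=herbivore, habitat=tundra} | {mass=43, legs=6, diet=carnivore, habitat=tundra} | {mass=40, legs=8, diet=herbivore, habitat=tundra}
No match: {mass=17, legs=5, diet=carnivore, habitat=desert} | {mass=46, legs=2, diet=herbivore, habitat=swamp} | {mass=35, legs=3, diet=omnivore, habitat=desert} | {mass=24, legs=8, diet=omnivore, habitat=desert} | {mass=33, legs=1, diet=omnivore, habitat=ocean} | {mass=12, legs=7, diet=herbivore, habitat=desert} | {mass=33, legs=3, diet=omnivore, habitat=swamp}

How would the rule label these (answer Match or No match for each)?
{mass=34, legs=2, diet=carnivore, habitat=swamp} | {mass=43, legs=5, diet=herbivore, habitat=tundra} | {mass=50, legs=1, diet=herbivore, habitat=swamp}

No match, Match, No match

The pattern is that an item is 'Match' exactly when: habitat is tundra.
{mass=34, legs=2, diet=carnivore, habitat=swamp}: habitat is swamp — doesn't match, so No match. {mass=43, legs=5, diet=herbivore, habitat=tundra}: habitat is tundra — qualifies, so Match. {mass=50, legs=1, diet=herbivore, habitat=swamp}: habitat is swamp — doesn't match, so No match.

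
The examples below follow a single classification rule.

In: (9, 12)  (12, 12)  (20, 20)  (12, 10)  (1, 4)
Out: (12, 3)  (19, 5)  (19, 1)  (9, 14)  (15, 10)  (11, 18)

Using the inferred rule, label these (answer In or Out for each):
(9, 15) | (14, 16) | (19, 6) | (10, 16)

Out, In, Out, Out

One predicate separates the groups cleanly: |first − second| ≤ 3.
(9, 15): Out (|9−15| = 6). (14, 16): In (|14−16| = 2). (19, 6): Out (|19−6| = 13). (10, 16): Out (|10−16| = 6).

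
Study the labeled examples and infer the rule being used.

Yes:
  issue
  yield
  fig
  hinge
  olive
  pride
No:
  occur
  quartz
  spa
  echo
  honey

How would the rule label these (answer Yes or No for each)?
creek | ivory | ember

A rule that fits every label: contains 'i' — true of each 'Yes' example, false of each 'No' one.
creek: no 'i' — fails this test, so No.
ivory: has 'i' — passes, so Yes.
ember: no 'i' — fails this test, so No.

No, Yes, No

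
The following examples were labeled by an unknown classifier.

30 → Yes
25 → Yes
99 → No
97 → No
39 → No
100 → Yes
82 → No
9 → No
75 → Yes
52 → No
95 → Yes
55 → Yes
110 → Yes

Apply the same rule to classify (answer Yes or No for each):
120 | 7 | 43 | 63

The distinguishing property — multiple of 5 — holds for all the 'Yes' cases and none of the 'No' cases.
120: 120 = 5·24, satisfies this → Yes. 7: 7 = 5·1 + 2, doesn't match → No. 43: 43 = 5·8 + 3, doesn't match → No. 63: 63 = 5·12 + 3, doesn't match → No.

Yes, No, No, No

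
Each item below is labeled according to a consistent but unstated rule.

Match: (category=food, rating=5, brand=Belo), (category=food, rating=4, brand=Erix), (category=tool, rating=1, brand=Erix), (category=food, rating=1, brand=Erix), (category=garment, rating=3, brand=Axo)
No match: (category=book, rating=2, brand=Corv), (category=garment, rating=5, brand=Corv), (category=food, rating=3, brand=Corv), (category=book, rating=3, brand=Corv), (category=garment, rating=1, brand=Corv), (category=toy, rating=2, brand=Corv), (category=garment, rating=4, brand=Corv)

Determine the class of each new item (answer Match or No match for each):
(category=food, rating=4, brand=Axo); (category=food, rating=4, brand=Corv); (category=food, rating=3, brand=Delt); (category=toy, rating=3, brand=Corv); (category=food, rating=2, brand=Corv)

Match, No match, Match, No match, No match

All 'Match' examples share one property — brand is not Corv — and every 'No match' example lacks it.
(category=food, rating=4, brand=Axo): Match (brand is Axo).
(category=food, rating=4, brand=Corv): No match (brand is Corv).
(category=food, rating=3, brand=Delt): Match (brand is Delt).
(category=toy, rating=3, brand=Corv): No match (brand is Corv).
(category=food, rating=2, brand=Corv): No match (brand is Corv).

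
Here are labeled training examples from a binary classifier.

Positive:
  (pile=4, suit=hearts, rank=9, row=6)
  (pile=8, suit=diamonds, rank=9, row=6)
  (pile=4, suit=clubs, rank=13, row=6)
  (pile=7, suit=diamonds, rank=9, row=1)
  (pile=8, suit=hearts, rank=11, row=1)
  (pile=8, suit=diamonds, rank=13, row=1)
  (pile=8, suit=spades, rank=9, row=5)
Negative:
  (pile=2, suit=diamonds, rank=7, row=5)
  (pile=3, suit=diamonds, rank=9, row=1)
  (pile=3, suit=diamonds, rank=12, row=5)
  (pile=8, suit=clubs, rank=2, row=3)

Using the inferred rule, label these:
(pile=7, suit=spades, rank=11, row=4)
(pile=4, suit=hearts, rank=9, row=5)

The pattern is that an item is 'Positive' exactly when: pile ≥ 4 AND rank ≥ 7.
(pile=7, suit=spades, rank=11, row=4): Positive (pile = 7, rank = 11).
(pile=4, suit=hearts, rank=9, row=5): Positive (pile = 4, rank = 9).

Positive, Positive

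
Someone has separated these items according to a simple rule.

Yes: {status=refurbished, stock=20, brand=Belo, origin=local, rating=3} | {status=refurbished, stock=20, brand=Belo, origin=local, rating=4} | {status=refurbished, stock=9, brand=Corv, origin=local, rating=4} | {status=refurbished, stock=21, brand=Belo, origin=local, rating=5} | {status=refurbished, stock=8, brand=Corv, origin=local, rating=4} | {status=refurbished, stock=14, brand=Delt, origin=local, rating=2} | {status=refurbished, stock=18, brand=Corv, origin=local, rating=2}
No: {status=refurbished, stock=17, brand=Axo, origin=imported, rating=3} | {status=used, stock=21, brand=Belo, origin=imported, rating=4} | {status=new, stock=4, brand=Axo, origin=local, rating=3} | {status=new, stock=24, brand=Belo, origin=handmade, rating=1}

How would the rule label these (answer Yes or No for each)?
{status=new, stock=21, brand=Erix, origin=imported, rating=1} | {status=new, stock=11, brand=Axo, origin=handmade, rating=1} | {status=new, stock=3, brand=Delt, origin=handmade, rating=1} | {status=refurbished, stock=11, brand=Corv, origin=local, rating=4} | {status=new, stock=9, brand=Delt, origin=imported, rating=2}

'Yes' ⟺ status is refurbished AND origin is local.

No, No, No, Yes, No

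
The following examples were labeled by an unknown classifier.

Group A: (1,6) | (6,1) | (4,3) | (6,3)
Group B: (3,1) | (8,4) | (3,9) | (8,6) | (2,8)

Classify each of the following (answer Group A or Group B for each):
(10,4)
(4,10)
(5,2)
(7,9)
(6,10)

Group B, Group B, Group A, Group B, Group B

One predicate separates the groups cleanly: sum is odd.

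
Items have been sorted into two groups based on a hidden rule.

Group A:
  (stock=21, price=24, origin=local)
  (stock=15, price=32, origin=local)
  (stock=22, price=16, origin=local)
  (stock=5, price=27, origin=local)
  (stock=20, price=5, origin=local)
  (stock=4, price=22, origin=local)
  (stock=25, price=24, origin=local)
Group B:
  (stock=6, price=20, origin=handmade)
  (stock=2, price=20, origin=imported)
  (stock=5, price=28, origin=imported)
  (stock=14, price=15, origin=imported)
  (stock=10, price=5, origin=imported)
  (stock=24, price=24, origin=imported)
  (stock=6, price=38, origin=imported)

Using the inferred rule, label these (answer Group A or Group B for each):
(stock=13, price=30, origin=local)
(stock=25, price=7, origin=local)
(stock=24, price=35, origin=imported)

Group A, Group A, Group B

A rule that fits every label: origin is local — true of each 'Group A' example, false of each 'Group B' one.
(stock=13, price=30, origin=local): Group A (origin is local). (stock=25, price=7, origin=local): Group A (origin is local). (stock=24, price=35, origin=imported): Group B (origin is imported).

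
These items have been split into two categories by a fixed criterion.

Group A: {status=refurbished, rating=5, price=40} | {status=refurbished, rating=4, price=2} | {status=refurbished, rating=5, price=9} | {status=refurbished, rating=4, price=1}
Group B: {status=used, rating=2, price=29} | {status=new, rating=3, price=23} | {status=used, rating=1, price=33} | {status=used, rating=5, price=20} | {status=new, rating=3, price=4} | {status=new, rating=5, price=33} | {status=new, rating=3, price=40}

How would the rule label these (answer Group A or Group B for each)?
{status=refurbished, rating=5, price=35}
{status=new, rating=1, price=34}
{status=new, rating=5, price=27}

Group A, Group B, Group B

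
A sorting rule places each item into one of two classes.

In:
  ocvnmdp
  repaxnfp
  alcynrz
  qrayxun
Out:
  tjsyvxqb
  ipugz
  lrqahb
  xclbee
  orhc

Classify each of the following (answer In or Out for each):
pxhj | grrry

Rule: contains 'n'. This holds for each 'In' example and fails for each 'Out' one.

Out, Out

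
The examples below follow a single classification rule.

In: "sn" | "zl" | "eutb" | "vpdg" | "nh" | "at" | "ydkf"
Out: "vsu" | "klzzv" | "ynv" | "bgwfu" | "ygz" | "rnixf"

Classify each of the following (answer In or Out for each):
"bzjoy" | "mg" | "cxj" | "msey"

Rule: even length. This holds for each 'In' example and fails for each 'Out' one.
"bzjoy": length 5, does not fit → Out.
"mg": length 2, passes → In.
"cxj": length 3, does not fit → Out.
"msey": length 4, passes → In.

Out, In, Out, In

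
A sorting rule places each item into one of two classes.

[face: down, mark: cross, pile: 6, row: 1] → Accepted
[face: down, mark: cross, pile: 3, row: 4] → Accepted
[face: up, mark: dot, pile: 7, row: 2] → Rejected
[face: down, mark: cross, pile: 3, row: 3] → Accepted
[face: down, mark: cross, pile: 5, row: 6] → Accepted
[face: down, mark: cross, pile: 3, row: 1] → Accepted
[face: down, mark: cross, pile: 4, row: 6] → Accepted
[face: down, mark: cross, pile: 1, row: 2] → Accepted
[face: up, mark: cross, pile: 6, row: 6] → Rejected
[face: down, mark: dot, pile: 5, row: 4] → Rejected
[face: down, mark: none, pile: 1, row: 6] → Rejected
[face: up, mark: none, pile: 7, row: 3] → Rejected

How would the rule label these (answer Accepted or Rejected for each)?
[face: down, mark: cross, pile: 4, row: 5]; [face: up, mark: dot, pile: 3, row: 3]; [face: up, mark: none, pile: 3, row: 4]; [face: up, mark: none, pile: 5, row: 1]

The distinguishing property — mark is cross AND face is down — holds for all the 'Accepted' cases and none of the 'Rejected' cases.
[face: down, mark: cross, pile: 4, row: 5]: mark is cross, face is down, meets the rule → Accepted. [face: up, mark: dot, pile: 3, row: 3]: mark is dot, face is up, fails this test → Rejected. [face: up, mark: none, pile: 3, row: 4]: mark is none, face is up, fails this test → Rejected. [face: up, mark: none, pile: 5, row: 1]: mark is none, face is up, fails this test → Rejected.

Accepted, Rejected, Rejected, Rejected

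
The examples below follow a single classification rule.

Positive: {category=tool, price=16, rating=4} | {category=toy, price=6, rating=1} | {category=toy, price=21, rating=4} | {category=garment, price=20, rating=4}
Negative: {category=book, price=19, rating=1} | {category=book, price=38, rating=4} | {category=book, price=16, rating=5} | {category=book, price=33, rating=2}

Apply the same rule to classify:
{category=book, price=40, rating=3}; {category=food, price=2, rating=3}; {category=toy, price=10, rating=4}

The common property of the 'Positive' items is: category is not book. No 'Negative' item has it.
{category=book, price=40, rating=3}: category is book — does not pass, so Negative.
{category=food, price=2, rating=3}: category is food — has this property, so Positive.
{category=toy, price=10, rating=4}: category is toy — has this property, so Positive.

Negative, Positive, Positive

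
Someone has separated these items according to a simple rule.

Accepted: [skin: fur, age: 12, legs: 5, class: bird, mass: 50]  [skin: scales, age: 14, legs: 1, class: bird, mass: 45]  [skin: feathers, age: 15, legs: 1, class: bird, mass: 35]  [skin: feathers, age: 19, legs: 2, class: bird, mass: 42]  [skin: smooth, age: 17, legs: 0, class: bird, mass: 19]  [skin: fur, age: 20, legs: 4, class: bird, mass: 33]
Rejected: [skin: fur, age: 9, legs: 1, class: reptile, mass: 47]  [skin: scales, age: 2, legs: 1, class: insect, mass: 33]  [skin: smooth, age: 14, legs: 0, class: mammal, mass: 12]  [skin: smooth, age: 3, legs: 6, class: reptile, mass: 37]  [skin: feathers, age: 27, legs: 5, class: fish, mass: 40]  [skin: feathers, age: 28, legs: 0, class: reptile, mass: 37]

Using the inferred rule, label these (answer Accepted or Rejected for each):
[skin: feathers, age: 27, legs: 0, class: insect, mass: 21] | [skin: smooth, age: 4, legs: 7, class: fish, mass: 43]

Rejected, Rejected

The rule appears to be: class is bird.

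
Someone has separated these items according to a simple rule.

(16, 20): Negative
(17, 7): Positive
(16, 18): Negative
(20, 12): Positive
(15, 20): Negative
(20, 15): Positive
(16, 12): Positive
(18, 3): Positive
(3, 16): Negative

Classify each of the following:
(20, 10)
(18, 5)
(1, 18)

The classifier is using: first > second.

Positive, Positive, Negative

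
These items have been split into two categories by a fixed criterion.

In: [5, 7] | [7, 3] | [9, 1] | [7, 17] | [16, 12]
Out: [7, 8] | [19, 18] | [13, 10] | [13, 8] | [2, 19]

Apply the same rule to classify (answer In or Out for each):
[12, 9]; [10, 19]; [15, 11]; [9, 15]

Out, Out, In, In

All 'In' examples share one property — sum is even — and every 'Out' example lacks it.
[12, 9]: 12+9 = 21 — does not pass, so Out. [10, 19]: 10+19 = 29 — does not pass, so Out. [15, 11]: 15+11 = 26 — checks out, so In. [9, 15]: 9+15 = 24 — checks out, so In.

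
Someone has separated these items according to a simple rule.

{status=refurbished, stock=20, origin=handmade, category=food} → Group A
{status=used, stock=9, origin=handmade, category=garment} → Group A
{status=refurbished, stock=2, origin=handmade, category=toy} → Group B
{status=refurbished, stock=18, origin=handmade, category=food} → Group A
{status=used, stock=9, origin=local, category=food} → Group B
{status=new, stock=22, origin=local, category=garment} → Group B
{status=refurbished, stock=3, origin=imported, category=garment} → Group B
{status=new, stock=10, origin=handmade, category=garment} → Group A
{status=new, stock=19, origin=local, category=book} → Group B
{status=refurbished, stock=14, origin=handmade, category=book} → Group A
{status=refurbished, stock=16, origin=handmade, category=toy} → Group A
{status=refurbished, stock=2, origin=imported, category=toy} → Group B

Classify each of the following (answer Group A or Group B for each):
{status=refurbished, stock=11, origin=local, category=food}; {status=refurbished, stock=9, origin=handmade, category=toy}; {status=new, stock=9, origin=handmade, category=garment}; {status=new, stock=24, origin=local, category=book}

Group B, Group A, Group A, Group B

One predicate separates the groups cleanly: origin is handmade AND stock ≥ 3.
{status=refurbished, stock=11, origin=local, category=food} → origin is local, stock = 11 → Group B.
{status=refurbished, stock=9, origin=handmade, category=toy} → origin is handmade, stock = 9 → Group A.
{status=new, stock=9, origin=handmade, category=garment} → origin is handmade, stock = 9 → Group A.
{status=new, stock=24, origin=local, category=book} → origin is local, stock = 24 → Group B.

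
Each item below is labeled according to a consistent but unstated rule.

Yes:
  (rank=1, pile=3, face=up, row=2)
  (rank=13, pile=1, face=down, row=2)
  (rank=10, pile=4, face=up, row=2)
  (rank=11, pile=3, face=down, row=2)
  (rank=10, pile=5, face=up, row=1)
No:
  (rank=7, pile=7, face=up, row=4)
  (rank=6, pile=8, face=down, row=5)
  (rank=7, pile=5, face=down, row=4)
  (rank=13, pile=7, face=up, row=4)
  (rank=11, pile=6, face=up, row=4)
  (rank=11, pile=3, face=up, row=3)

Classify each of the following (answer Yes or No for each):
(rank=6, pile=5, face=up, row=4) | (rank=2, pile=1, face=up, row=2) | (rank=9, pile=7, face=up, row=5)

No, Yes, No

One predicate separates the groups cleanly: row ≤ 2.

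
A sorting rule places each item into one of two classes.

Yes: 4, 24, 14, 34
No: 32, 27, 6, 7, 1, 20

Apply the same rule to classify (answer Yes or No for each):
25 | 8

No, No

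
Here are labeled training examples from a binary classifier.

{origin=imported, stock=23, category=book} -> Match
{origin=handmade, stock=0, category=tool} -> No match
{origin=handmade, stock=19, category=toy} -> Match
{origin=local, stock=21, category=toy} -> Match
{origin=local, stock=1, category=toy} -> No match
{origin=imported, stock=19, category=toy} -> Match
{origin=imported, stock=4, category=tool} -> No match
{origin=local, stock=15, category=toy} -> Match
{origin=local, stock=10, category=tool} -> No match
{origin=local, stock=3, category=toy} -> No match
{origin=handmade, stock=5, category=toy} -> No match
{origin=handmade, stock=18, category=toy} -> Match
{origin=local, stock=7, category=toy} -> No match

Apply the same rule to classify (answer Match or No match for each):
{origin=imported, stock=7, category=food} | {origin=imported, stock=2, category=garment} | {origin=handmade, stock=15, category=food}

No match, No match, Match

One predicate separates the groups cleanly: stock ≥ 15.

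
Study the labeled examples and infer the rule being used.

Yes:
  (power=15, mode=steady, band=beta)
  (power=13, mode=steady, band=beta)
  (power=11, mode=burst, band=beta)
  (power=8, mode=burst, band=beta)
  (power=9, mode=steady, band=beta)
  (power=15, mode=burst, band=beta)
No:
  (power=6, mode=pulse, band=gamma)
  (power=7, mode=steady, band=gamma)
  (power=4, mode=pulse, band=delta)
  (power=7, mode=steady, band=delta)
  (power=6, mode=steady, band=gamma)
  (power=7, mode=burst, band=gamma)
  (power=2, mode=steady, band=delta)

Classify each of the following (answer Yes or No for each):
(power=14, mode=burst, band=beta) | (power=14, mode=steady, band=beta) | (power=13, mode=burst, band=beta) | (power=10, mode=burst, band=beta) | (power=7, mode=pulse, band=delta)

Yes, Yes, Yes, Yes, No

Rule: band is beta. This holds for each 'Yes' example and fails for each 'No' one.
(power=14, mode=burst, band=beta): Yes (band is beta).
(power=14, mode=steady, band=beta): Yes (band is beta).
(power=13, mode=burst, band=beta): Yes (band is beta).
(power=10, mode=burst, band=beta): Yes (band is beta).
(power=7, mode=pulse, band=delta): No (band is delta).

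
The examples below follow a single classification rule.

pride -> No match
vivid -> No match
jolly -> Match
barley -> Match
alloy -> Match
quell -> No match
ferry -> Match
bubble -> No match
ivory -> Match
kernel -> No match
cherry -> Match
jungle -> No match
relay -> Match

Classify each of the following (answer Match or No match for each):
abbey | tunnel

All 'Match' examples share one property — contains 'y' — and every 'No match' example lacks it.
abbey: has 'y', checks out → Match.
tunnel: no 'y', does not fit → No match.

Match, No match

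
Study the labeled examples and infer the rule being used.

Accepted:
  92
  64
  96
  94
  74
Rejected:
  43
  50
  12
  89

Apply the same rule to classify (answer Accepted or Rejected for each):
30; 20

Rule: even AND at least 64. This holds for each 'Accepted' example and fails for each 'Rejected' one.
Rejected: 30, since 30 is even, 30 < 64. Rejected: 20, since 20 is even, 20 < 64.

Rejected, Rejected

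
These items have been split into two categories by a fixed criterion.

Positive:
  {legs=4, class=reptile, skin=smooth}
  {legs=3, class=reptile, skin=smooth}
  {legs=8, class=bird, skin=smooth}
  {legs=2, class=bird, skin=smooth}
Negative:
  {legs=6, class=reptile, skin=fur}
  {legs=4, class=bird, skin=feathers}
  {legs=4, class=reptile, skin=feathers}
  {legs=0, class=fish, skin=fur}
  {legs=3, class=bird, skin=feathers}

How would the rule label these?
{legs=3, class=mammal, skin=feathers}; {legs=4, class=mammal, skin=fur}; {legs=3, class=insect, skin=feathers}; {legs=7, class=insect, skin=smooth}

Looking at the examples, the only property every 'Positive' case has and every 'Negative' case lacks is: skin is smooth.
Negative: {legs=3, class=mammal, skin=feathers}, since skin is feathers. Negative: {legs=4, class=mammal, skin=fur}, since skin is fur. Negative: {legs=3, class=insect, skin=feathers}, since skin is feathers. Positive: {legs=7, class=insect, skin=smooth}, since skin is smooth.

Negative, Negative, Negative, Positive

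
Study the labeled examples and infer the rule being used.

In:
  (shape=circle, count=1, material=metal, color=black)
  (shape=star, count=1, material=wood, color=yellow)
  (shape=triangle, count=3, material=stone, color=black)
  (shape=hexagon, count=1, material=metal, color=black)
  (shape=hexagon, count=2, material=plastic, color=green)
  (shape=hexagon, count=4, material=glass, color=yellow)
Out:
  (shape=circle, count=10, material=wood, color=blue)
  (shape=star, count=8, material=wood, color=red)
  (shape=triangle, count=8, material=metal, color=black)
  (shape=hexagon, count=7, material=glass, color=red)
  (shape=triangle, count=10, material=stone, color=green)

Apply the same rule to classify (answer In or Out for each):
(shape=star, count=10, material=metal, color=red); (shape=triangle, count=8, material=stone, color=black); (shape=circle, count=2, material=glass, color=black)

One predicate separates the groups cleanly: count ≤ 4.
(shape=star, count=10, material=metal, color=red) → count = 10 → Out. (shape=triangle, count=8, material=stone, color=black) → count = 8 → Out. (shape=circle, count=2, material=glass, color=black) → count = 2 → In.

Out, Out, In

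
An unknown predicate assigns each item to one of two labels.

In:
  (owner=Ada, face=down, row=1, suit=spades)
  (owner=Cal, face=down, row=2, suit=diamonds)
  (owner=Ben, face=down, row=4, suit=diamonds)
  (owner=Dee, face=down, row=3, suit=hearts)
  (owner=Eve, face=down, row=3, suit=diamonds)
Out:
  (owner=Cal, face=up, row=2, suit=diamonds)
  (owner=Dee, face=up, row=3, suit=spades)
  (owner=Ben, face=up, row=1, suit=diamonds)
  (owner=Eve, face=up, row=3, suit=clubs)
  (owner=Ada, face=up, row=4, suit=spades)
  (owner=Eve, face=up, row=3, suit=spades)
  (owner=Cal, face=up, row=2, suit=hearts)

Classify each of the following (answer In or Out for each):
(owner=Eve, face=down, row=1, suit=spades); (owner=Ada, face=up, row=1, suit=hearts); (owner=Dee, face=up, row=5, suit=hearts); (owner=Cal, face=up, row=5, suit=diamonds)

In, Out, Out, Out

Rule: face is down. This holds for each 'In' example and fails for each 'Out' one.
In: (owner=Eve, face=down, row=1, suit=spades), since face is down. Out: (owner=Ada, face=up, row=1, suit=hearts), since face is up. Out: (owner=Dee, face=up, row=5, suit=hearts), since face is up. Out: (owner=Cal, face=up, row=5, suit=diamonds), since face is up.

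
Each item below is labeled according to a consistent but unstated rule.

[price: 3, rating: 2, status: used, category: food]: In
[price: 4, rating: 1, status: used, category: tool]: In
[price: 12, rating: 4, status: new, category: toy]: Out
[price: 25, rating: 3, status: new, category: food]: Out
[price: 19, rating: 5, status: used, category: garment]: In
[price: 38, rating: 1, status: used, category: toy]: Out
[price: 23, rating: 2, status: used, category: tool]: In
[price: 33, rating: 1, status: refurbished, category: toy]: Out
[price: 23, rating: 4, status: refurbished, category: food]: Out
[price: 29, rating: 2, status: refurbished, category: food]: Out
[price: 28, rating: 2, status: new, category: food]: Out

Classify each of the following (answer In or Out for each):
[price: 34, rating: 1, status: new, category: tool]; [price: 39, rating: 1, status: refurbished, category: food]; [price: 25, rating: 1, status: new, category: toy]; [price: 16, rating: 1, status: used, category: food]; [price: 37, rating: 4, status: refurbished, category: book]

Out, Out, Out, In, Out

Every 'In' example satisfies: status is used AND price ≤ 23. None of the 'Out' examples do.
[price: 34, rating: 1, status: new, category: tool] — status is new, price = 34, hence Out. [price: 39, rating: 1, status: refurbished, category: food] — status is refurbished, price = 39, hence Out. [price: 25, rating: 1, status: new, category: toy] — status is new, price = 25, hence Out. [price: 16, rating: 1, status: used, category: food] — status is used, price = 16, hence In. [price: 37, rating: 4, status: refurbished, category: book] — status is refurbished, price = 37, hence Out.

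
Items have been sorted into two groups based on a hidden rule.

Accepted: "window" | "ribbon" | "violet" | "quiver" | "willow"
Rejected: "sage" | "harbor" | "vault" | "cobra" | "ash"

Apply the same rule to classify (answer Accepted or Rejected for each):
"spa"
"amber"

One predicate separates the groups cleanly: contains 'i'.

Rejected, Rejected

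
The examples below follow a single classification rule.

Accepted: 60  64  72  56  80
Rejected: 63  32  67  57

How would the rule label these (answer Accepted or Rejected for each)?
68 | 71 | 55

Accepted, Rejected, Rejected

All 'Accepted' examples share one property — even AND at least 56 — and every 'Rejected' example lacks it.
68: 68 is even, 68 ≥ 56 — passes, so Accepted.
71: 71 is odd, 71 ≥ 56 — doesn't qualify, so Rejected.
55: 55 is odd, 55 < 56 — doesn't qualify, so Rejected.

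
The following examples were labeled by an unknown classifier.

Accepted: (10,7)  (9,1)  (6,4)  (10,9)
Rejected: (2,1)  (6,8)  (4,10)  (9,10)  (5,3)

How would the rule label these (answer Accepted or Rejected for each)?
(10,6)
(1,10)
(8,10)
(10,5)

Accepted, Rejected, Rejected, Accepted

Every 'Accepted' example satisfies: first > second AND sum ≥ 10. None of the 'Rejected' examples do.
(10,6): Accepted (10 > 6, 10+6 = 16).
(1,10): Rejected (1 < 10, 1+10 = 11).
(8,10): Rejected (8 < 10, 8+10 = 18).
(10,5): Accepted (10 > 5, 10+5 = 15).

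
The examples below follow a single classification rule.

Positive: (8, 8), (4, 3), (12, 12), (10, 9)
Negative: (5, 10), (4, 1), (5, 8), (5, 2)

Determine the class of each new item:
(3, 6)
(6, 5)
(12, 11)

The rule appears to be: |first − second| ≤ 1.
(3, 6): Negative (|3−6| = 3).
(6, 5): Positive (|6−5| = 1).
(12, 11): Positive (|12−11| = 1).

Negative, Positive, Positive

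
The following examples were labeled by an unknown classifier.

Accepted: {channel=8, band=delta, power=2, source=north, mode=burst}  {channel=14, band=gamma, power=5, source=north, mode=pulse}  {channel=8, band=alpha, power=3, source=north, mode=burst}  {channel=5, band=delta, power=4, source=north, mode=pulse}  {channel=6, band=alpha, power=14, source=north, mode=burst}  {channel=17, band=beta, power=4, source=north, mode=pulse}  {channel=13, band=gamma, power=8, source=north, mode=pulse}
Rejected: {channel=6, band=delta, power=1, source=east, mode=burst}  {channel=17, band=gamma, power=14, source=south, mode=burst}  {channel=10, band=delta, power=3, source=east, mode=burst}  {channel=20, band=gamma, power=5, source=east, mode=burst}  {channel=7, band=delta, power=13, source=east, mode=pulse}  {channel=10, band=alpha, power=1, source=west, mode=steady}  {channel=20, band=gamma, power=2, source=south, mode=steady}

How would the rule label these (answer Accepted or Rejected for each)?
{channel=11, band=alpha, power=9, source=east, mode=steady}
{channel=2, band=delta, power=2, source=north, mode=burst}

The pattern is that an item is 'Accepted' exactly when: source is north.
{channel=11, band=alpha, power=9, source=east, mode=steady}: Rejected (source is east). {channel=2, band=delta, power=2, source=north, mode=burst}: Accepted (source is north).

Rejected, Accepted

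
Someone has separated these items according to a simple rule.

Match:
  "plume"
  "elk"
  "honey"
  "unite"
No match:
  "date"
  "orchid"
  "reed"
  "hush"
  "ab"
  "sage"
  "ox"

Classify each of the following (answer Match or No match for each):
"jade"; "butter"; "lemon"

The pattern is that an item is 'Match' exactly when: odd length.
No match: "jade", since length 4.
No match: "butter", since length 6.
Match: "lemon", since length 5.

No match, No match, Match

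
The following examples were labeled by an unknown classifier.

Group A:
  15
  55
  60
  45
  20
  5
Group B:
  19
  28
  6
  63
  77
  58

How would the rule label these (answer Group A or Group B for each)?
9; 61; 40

Rule: multiple of 5. This holds for each 'Group A' example and fails for each 'Group B' one.
9 — 9 = 5·1 + 4, hence Group B.
61 — 61 = 5·12 + 1, hence Group B.
40 — 40 = 5·8, hence Group A.

Group B, Group B, Group A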